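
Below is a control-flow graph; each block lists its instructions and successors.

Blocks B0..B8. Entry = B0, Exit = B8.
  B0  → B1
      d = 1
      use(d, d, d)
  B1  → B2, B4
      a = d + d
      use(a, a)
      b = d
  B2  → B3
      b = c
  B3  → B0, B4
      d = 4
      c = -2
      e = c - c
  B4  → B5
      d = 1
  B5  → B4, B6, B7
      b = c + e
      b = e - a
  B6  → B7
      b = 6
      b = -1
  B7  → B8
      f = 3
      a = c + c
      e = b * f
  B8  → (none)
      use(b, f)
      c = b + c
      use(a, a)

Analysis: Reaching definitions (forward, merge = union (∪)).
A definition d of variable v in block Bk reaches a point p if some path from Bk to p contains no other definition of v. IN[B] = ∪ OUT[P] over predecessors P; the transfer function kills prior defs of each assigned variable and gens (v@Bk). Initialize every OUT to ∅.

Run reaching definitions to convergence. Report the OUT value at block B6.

Converged values:
  B0: | IN={a@B1, b@B2, c@B3, d@B3, e@B3} | OUT={a@B1, b@B2, c@B3, d@B0, e@B3}
  B1: | IN={a@B1, b@B2, c@B3, d@B0, e@B3} | OUT={a@B1, b@B1, c@B3, d@B0, e@B3}
  B2: | IN={a@B1, b@B1, c@B3, d@B0, e@B3} | OUT={a@B1, b@B2, c@B3, d@B0, e@B3}
  B3: | IN={a@B1, b@B2, c@B3, d@B0, e@B3} | OUT={a@B1, b@B2, c@B3, d@B3, e@B3}
  B4: | IN={a@B1, b@B1, b@B2, b@B5, c@B3, d@B0, d@B3, d@B4, e@B3} | OUT={a@B1, b@B1, b@B2, b@B5, c@B3, d@B4, e@B3}
  B5: | IN={a@B1, b@B1, b@B2, b@B5, c@B3, d@B4, e@B3} | OUT={a@B1, b@B5, c@B3, d@B4, e@B3}
  B6: | IN={a@B1, b@B5, c@B3, d@B4, e@B3} | OUT={a@B1, b@B6, c@B3, d@B4, e@B3}
  B7: | IN={a@B1, b@B5, b@B6, c@B3, d@B4, e@B3} | OUT={a@B7, b@B5, b@B6, c@B3, d@B4, e@B7, f@B7}
  B8: | IN={a@B7, b@B5, b@B6, c@B3, d@B4, e@B7, f@B7} | OUT={a@B7, b@B5, b@B6, c@B8, d@B4, e@B7, f@B7}

Merge at B6: IN[B6] = OUT[B5] = {a@B1, b@B5, c@B3, d@B4, e@B3}
Applying B6's transfer function to that IN value gives OUT[B6] (row B6 above).

Answer: {a@B1, b@B6, c@B3, d@B4, e@B3}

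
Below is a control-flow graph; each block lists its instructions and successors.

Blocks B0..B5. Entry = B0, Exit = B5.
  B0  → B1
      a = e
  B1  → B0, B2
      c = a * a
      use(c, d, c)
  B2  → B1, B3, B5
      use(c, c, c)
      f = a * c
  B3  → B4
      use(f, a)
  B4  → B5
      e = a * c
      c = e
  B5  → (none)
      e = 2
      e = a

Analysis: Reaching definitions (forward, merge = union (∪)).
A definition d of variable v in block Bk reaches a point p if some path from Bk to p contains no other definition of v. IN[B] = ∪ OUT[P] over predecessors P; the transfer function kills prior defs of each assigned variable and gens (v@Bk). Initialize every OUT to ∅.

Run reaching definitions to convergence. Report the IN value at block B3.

Answer: {a@B0, c@B1, f@B2}

Working:
Converged values:
  B0:   IN={a@B0, c@B1, f@B2}   OUT={a@B0, c@B1, f@B2}
  B1:   IN={a@B0, c@B1, f@B2}   OUT={a@B0, c@B1, f@B2}
  B2:   IN={a@B0, c@B1, f@B2}   OUT={a@B0, c@B1, f@B2}
  B3:   IN={a@B0, c@B1, f@B2}   OUT={a@B0, c@B1, f@B2}
  B4:   IN={a@B0, c@B1, f@B2}   OUT={a@B0, c@B4, e@B4, f@B2}
  B5:   IN={a@B0, c@B1, c@B4, e@B4, f@B2}   OUT={a@B0, c@B1, c@B4, e@B5, f@B2}

Merge at B3: IN[B3] = OUT[B2] = {a@B0, c@B1, f@B2}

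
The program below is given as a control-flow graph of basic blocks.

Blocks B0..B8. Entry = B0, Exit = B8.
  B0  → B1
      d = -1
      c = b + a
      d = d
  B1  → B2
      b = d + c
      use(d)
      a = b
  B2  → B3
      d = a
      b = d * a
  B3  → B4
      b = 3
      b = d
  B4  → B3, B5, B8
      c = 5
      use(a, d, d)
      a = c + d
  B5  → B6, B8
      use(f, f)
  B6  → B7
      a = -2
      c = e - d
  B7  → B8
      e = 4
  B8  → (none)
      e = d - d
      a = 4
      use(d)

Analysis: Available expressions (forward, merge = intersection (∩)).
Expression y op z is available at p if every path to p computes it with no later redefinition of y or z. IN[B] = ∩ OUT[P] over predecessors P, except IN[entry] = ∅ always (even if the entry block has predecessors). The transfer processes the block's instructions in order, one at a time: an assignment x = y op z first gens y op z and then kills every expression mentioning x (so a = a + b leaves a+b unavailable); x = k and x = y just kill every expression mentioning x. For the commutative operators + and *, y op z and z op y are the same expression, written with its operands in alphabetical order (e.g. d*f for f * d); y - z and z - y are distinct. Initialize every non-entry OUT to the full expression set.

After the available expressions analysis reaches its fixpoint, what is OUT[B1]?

Per-block solution:
  B0:   IN={}   OUT={a+b}
  B1:   IN={a+b}   OUT={c+d}
  B2:   IN={c+d}   OUT={a*d}
  B3:   IN={}   OUT={}
  B4:   IN={}   OUT={c+d}
  B5:   IN={c+d}   OUT={c+d}
  B6:   IN={c+d}   OUT={e-d}
  B7:   IN={e-d}   OUT={}
  B8:   IN={}   OUT={d-d}

Merge at B1: IN[B1] = OUT[B0] = {a+b}
Applying B1's transfer function to that IN value gives OUT[B1] (row B1 above).

Answer: {c+d}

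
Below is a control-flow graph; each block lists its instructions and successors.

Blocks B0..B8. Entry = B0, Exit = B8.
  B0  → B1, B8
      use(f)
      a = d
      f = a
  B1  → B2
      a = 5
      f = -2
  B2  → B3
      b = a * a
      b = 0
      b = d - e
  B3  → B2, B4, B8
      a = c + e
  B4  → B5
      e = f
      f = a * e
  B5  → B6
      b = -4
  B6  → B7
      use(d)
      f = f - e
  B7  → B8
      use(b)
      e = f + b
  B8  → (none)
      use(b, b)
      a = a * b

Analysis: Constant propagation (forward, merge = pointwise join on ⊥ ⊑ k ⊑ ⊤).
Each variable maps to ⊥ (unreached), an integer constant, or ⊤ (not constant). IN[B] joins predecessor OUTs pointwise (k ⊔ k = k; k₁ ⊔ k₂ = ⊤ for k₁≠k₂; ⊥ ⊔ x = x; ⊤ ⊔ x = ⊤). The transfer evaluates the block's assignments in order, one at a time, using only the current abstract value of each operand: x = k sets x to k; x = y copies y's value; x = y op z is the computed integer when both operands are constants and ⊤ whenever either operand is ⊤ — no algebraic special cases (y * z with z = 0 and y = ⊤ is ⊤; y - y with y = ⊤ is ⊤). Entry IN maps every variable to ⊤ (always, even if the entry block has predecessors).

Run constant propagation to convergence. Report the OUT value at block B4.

Fixpoint table:
  B0:  IN=(all ⊤)  OUT=(all ⊤)
  B1:  IN=(all ⊤)  OUT={a:5, f:-2; rest ⊤}
  B2:  IN={f:-2; rest ⊤}  OUT={f:-2; rest ⊤}
  B3:  IN={f:-2; rest ⊤}  OUT={f:-2; rest ⊤}
  B4:  IN={f:-2; rest ⊤}  OUT={e:-2; rest ⊤}
  B5:  IN={e:-2; rest ⊤}  OUT={b:-4, e:-2; rest ⊤}
  B6:  IN={b:-4, e:-2; rest ⊤}  OUT={b:-4, e:-2; rest ⊤}
  B7:  IN={b:-4, e:-2; rest ⊤}  OUT={b:-4; rest ⊤}
  B8:  IN=(all ⊤)  OUT=(all ⊤)

Merge at B4: IN[B4] = OUT[B3] = {a: ⊤, b: ⊤, c: ⊤, d: ⊤, e: ⊤, f: -2}
Applying B4's transfer function to that IN value gives OUT[B4] (row B4 above).

Answer: {a: ⊤, b: ⊤, c: ⊤, d: ⊤, e: -2, f: ⊤}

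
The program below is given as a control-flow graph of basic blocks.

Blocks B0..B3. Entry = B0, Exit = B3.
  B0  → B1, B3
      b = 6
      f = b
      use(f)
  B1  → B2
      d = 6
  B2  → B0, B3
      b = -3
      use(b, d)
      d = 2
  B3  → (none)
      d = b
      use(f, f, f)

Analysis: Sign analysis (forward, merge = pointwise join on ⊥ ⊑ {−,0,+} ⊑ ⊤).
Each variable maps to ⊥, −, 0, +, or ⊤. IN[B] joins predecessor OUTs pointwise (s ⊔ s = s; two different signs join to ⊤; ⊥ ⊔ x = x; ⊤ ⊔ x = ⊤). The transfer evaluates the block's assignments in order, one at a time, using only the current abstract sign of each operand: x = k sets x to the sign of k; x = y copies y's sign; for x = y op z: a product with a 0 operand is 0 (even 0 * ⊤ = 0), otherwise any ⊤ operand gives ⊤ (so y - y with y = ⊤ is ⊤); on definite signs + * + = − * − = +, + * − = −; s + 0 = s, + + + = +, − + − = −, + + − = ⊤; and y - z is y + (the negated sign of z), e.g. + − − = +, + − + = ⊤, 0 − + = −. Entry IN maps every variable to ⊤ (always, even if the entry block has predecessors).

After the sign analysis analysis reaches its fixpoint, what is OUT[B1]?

Per-block solution:
  B0:   IN=(all ⊤)   OUT={b:+, f:+; rest ⊤}
  B1:   IN={b:+, f:+; rest ⊤}   OUT={b:+, d:+, f:+; rest ⊤}
  B2:   IN={b:+, d:+, f:+; rest ⊤}   OUT={b:-, d:+, f:+; rest ⊤}
  B3:   IN={f:+; rest ⊤}   OUT={f:+; rest ⊤}

Merge at B1: IN[B1] = OUT[B0] = {a: ⊤, b: +, c: ⊤, d: ⊤, e: ⊤, f: +}
Applying B1's transfer function to that IN value gives OUT[B1] (row B1 above).

Answer: {a: ⊤, b: +, c: ⊤, d: +, e: ⊤, f: +}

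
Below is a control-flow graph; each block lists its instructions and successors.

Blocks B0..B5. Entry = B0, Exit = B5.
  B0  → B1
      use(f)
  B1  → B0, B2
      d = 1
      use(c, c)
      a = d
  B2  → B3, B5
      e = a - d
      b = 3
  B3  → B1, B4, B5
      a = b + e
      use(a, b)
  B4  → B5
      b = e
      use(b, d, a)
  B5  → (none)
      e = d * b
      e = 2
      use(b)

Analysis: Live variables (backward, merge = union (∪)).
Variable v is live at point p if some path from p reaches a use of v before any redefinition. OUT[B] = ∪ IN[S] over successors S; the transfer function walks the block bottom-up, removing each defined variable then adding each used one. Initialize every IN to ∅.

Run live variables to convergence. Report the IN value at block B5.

Fixpoint table:
  B0: | IN={c, f} | OUT={c, f}
  B1: | IN={c, f} | OUT={a, c, d, f}
  B2: | IN={a, c, d, f} | OUT={b, c, d, e, f}
  B3: | IN={b, c, d, e, f} | OUT={a, b, c, d, e, f}
  B4: | IN={a, d, e} | OUT={b, d}
  B5: | IN={b, d} | OUT={}

B5 is the boundary node: OUT[B5] = {}
Applying B5's transfer function to that OUT value gives IN[B5] (row B5 above).

Answer: {b, d}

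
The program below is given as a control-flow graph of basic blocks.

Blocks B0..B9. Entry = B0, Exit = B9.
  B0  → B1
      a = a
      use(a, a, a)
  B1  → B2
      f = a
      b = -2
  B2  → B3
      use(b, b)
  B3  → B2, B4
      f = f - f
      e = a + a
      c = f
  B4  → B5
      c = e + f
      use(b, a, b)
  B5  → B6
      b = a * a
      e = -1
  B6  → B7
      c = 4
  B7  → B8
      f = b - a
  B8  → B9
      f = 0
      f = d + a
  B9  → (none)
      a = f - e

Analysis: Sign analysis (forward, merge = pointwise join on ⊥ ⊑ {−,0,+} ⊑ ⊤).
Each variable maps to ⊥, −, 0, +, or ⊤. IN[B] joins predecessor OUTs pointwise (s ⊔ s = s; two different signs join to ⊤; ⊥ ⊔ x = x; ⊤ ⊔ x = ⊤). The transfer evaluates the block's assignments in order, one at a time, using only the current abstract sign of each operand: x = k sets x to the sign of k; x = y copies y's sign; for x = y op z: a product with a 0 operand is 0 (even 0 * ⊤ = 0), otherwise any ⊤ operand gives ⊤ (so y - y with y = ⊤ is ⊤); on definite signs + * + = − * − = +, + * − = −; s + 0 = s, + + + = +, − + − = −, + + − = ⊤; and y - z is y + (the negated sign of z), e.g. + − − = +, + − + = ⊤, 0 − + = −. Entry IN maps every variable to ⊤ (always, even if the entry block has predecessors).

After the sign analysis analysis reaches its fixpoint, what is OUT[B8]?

Per-block solution:
  B0:  IN=(all ⊤)  OUT=(all ⊤)
  B1:  IN=(all ⊤)  OUT={b:-; rest ⊤}
  B2:  IN={b:-; rest ⊤}  OUT={b:-; rest ⊤}
  B3:  IN={b:-; rest ⊤}  OUT={b:-; rest ⊤}
  B4:  IN={b:-; rest ⊤}  OUT={b:-; rest ⊤}
  B5:  IN={b:-; rest ⊤}  OUT={e:-; rest ⊤}
  B6:  IN={e:-; rest ⊤}  OUT={c:+, e:-; rest ⊤}
  B7:  IN={c:+, e:-; rest ⊤}  OUT={c:+, e:-; rest ⊤}
  B8:  IN={c:+, e:-; rest ⊤}  OUT={c:+, e:-; rest ⊤}
  B9:  IN={c:+, e:-; rest ⊤}  OUT={c:+, e:-; rest ⊤}

Merge at B8: IN[B8] = OUT[B7] = {a: ⊤, b: ⊤, c: +, d: ⊤, e: -, f: ⊤}
Applying B8's transfer function to that IN value gives OUT[B8] (row B8 above).

Answer: {a: ⊤, b: ⊤, c: +, d: ⊤, e: -, f: ⊤}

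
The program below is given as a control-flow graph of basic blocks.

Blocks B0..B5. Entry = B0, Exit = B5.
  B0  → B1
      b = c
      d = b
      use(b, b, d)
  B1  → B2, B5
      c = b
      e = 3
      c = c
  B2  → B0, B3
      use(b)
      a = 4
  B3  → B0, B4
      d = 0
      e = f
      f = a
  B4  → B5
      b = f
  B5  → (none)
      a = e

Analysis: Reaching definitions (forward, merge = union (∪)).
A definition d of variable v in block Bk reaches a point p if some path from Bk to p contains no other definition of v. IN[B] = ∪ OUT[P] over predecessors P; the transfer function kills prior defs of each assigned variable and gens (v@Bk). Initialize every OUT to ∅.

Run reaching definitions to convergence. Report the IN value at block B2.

Answer: {a@B2, b@B0, c@B1, d@B0, e@B1, f@B3}

Trace:
Converged values:
  B0: | IN={a@B2, b@B0, c@B1, d@B0, d@B3, e@B1, e@B3, f@B3} | OUT={a@B2, b@B0, c@B1, d@B0, e@B1, e@B3, f@B3}
  B1: | IN={a@B2, b@B0, c@B1, d@B0, e@B1, e@B3, f@B3} | OUT={a@B2, b@B0, c@B1, d@B0, e@B1, f@B3}
  B2: | IN={a@B2, b@B0, c@B1, d@B0, e@B1, f@B3} | OUT={a@B2, b@B0, c@B1, d@B0, e@B1, f@B3}
  B3: | IN={a@B2, b@B0, c@B1, d@B0, e@B1, f@B3} | OUT={a@B2, b@B0, c@B1, d@B3, e@B3, f@B3}
  B4: | IN={a@B2, b@B0, c@B1, d@B3, e@B3, f@B3} | OUT={a@B2, b@B4, c@B1, d@B3, e@B3, f@B3}
  B5: | IN={a@B2, b@B0, b@B4, c@B1, d@B0, d@B3, e@B1, e@B3, f@B3} | OUT={a@B5, b@B0, b@B4, c@B1, d@B0, d@B3, e@B1, e@B3, f@B3}

Merge at B2: IN[B2] = OUT[B1] = {a@B2, b@B0, c@B1, d@B0, e@B1, f@B3}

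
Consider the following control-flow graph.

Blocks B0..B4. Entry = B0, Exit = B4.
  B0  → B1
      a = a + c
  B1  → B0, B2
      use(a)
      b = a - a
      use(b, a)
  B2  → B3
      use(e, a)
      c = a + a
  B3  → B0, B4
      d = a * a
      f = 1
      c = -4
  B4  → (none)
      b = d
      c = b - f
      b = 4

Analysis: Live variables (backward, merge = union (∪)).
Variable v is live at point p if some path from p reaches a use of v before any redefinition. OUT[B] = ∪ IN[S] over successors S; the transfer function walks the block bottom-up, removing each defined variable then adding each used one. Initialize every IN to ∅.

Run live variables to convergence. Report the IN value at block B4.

Converged values:
  B0: | IN={a, c, e} | OUT={a, c, e}
  B1: | IN={a, c, e} | OUT={a, c, e}
  B2: | IN={a, e} | OUT={a, e}
  B3: | IN={a, e} | OUT={a, c, d, e, f}
  B4: | IN={d, f} | OUT={}

B4 is the boundary node: OUT[B4] = {}
Applying B4's transfer function to that OUT value gives IN[B4] (row B4 above).

Answer: {d, f}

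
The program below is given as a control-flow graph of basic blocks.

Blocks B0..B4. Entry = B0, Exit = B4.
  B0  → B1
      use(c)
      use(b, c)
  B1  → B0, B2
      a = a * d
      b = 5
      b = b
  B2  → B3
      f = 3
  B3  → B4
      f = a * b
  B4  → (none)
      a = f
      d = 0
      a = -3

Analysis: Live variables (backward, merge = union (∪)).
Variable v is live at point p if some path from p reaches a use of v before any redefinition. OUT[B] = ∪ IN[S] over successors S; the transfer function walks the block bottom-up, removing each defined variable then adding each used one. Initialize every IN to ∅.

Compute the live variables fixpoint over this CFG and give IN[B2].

Answer: {a, b}

Working:
Converged values:
  B0: | IN={a, b, c, d} | OUT={a, c, d}
  B1: | IN={a, c, d} | OUT={a, b, c, d}
  B2: | IN={a, b} | OUT={a, b}
  B3: | IN={a, b} | OUT={f}
  B4: | IN={f} | OUT={}

Merge at B2: OUT[B2] = IN[B3] = {a, b}
Applying B2's transfer function to that OUT value gives IN[B2] (row B2 above).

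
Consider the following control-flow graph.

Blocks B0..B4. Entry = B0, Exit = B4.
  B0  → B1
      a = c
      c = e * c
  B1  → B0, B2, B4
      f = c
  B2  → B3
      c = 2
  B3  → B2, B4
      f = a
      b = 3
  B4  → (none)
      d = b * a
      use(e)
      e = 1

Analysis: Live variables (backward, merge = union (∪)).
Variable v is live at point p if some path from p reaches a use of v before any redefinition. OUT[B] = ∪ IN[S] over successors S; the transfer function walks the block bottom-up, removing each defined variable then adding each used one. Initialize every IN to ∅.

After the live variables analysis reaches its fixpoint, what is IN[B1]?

Converged values:
  B0:   IN={b, c, e}   OUT={a, b, c, e}
  B1:   IN={a, b, c, e}   OUT={a, b, c, e}
  B2:   IN={a, e}   OUT={a, e}
  B3:   IN={a, e}   OUT={a, b, e}
  B4:   IN={a, b, e}   OUT={}

Merge at B1: OUT[B1] = IN[B0] ⊔ IN[B2] ⊔ IN[B4] = {a, b, c, e}
Applying B1's transfer function to that OUT value gives IN[B1] (row B1 above).

Answer: {a, b, c, e}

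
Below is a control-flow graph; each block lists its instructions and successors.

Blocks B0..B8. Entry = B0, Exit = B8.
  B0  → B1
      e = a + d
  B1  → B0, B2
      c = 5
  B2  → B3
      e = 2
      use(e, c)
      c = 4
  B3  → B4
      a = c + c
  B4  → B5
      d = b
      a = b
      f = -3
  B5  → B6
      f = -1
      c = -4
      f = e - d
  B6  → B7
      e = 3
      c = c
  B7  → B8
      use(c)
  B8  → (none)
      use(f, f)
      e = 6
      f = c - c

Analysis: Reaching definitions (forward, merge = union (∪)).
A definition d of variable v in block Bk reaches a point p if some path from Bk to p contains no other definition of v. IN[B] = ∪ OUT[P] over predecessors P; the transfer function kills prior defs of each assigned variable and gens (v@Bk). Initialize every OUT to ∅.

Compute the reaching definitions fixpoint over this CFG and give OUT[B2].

Answer: {c@B2, e@B2}

Derivation:
Converged values:
  B0:   IN={c@B1, e@B0}   OUT={c@B1, e@B0}
  B1:   IN={c@B1, e@B0}   OUT={c@B1, e@B0}
  B2:   IN={c@B1, e@B0}   OUT={c@B2, e@B2}
  B3:   IN={c@B2, e@B2}   OUT={a@B3, c@B2, e@B2}
  B4:   IN={a@B3, c@B2, e@B2}   OUT={a@B4, c@B2, d@B4, e@B2, f@B4}
  B5:   IN={a@B4, c@B2, d@B4, e@B2, f@B4}   OUT={a@B4, c@B5, d@B4, e@B2, f@B5}
  B6:   IN={a@B4, c@B5, d@B4, e@B2, f@B5}   OUT={a@B4, c@B6, d@B4, e@B6, f@B5}
  B7:   IN={a@B4, c@B6, d@B4, e@B6, f@B5}   OUT={a@B4, c@B6, d@B4, e@B6, f@B5}
  B8:   IN={a@B4, c@B6, d@B4, e@B6, f@B5}   OUT={a@B4, c@B6, d@B4, e@B8, f@B8}

Merge at B2: IN[B2] = OUT[B1] = {c@B1, e@B0}
Applying B2's transfer function to that IN value gives OUT[B2] (row B2 above).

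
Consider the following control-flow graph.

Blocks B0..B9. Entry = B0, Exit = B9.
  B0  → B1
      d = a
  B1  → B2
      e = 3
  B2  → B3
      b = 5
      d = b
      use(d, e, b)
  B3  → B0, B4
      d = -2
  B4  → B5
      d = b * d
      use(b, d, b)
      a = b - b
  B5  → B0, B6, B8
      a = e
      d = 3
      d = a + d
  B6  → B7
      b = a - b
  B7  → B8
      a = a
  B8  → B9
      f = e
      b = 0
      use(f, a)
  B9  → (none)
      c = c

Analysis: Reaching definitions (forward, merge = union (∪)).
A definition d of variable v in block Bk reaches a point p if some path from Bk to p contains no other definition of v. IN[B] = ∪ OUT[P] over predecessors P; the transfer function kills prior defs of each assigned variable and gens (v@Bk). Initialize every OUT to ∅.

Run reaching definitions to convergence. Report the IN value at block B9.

Answer: {a@B5, a@B7, b@B8, d@B5, e@B1, f@B8}

Trace:
Per-block solution:
  B0:   IN={a@B5, b@B2, d@B3, d@B5, e@B1}   OUT={a@B5, b@B2, d@B0, e@B1}
  B1:   IN={a@B5, b@B2, d@B0, e@B1}   OUT={a@B5, b@B2, d@B0, e@B1}
  B2:   IN={a@B5, b@B2, d@B0, e@B1}   OUT={a@B5, b@B2, d@B2, e@B1}
  B3:   IN={a@B5, b@B2, d@B2, e@B1}   OUT={a@B5, b@B2, d@B3, e@B1}
  B4:   IN={a@B5, b@B2, d@B3, e@B1}   OUT={a@B4, b@B2, d@B4, e@B1}
  B5:   IN={a@B4, b@B2, d@B4, e@B1}   OUT={a@B5, b@B2, d@B5, e@B1}
  B6:   IN={a@B5, b@B2, d@B5, e@B1}   OUT={a@B5, b@B6, d@B5, e@B1}
  B7:   IN={a@B5, b@B6, d@B5, e@B1}   OUT={a@B7, b@B6, d@B5, e@B1}
  B8:   IN={a@B5, a@B7, b@B2, b@B6, d@B5, e@B1}   OUT={a@B5, a@B7, b@B8, d@B5, e@B1, f@B8}
  B9:   IN={a@B5, a@B7, b@B8, d@B5, e@B1, f@B8}   OUT={a@B5, a@B7, b@B8, c@B9, d@B5, e@B1, f@B8}

Merge at B9: IN[B9] = OUT[B8] = {a@B5, a@B7, b@B8, d@B5, e@B1, f@B8}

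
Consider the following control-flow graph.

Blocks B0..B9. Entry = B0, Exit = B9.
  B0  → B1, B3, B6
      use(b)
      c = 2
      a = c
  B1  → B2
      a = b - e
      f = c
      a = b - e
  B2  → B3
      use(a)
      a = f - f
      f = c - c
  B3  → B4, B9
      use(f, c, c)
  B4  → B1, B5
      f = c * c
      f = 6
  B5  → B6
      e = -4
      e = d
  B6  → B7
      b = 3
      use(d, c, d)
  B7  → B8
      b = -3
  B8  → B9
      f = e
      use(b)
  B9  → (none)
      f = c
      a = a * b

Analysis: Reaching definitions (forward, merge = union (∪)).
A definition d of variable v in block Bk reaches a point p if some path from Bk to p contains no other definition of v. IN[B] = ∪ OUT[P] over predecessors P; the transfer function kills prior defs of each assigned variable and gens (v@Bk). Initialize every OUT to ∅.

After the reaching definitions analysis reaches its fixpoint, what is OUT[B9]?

Per-block solution:
  B0:   IN={}   OUT={a@B0, c@B0}
  B1:   IN={a@B0, a@B2, c@B0, f@B4}   OUT={a@B1, c@B0, f@B1}
  B2:   IN={a@B1, c@B0, f@B1}   OUT={a@B2, c@B0, f@B2}
  B3:   IN={a@B0, a@B2, c@B0, f@B2}   OUT={a@B0, a@B2, c@B0, f@B2}
  B4:   IN={a@B0, a@B2, c@B0, f@B2}   OUT={a@B0, a@B2, c@B0, f@B4}
  B5:   IN={a@B0, a@B2, c@B0, f@B4}   OUT={a@B0, a@B2, c@B0, e@B5, f@B4}
  B6:   IN={a@B0, a@B2, c@B0, e@B5, f@B4}   OUT={a@B0, a@B2, b@B6, c@B0, e@B5, f@B4}
  B7:   IN={a@B0, a@B2, b@B6, c@B0, e@B5, f@B4}   OUT={a@B0, a@B2, b@B7, c@B0, e@B5, f@B4}
  B8:   IN={a@B0, a@B2, b@B7, c@B0, e@B5, f@B4}   OUT={a@B0, a@B2, b@B7, c@B0, e@B5, f@B8}
  B9:   IN={a@B0, a@B2, b@B7, c@B0, e@B5, f@B2, f@B8}   OUT={a@B9, b@B7, c@B0, e@B5, f@B9}

Merge at B9: IN[B9] = OUT[B3] ⊔ OUT[B8] = {a@B0, a@B2, b@B7, c@B0, e@B5, f@B2, f@B8}
Applying B9's transfer function to that IN value gives OUT[B9] (row B9 above).

Answer: {a@B9, b@B7, c@B0, e@B5, f@B9}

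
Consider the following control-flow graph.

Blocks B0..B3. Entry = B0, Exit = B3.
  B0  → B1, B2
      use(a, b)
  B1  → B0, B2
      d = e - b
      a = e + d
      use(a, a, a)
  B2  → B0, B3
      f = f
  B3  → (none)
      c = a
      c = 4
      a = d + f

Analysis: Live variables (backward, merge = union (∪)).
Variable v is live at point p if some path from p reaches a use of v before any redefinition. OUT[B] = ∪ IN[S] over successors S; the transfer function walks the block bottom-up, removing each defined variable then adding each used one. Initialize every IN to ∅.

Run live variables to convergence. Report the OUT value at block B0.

Fixpoint table:
  B0: | IN={a, b, d, e, f} | OUT={a, b, d, e, f}
  B1: | IN={b, e, f} | OUT={a, b, d, e, f}
  B2: | IN={a, b, d, e, f} | OUT={a, b, d, e, f}
  B3: | IN={a, d, f} | OUT={}

Merge at B0: OUT[B0] = IN[B1] ⊔ IN[B2] = {a, b, d, e, f}

Answer: {a, b, d, e, f}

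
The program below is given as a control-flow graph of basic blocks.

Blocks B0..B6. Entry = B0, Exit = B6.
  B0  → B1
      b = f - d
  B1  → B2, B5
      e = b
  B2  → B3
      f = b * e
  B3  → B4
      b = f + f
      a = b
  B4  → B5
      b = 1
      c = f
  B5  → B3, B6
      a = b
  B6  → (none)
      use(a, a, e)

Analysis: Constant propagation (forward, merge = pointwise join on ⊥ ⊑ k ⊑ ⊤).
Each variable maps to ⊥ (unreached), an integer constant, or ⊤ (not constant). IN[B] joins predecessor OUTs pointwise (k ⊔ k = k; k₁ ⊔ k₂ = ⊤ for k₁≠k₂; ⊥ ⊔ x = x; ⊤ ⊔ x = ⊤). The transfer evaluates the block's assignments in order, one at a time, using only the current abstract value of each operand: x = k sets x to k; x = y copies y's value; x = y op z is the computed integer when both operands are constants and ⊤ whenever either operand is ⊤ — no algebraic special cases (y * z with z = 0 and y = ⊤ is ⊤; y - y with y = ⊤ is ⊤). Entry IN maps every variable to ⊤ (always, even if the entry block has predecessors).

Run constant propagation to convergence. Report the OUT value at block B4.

Per-block solution:
  B0:   IN=(all ⊤)   OUT=(all ⊤)
  B1:   IN=(all ⊤)   OUT=(all ⊤)
  B2:   IN=(all ⊤)   OUT=(all ⊤)
  B3:   IN=(all ⊤)   OUT=(all ⊤)
  B4:   IN=(all ⊤)   OUT={b:1; rest ⊤}
  B5:   IN=(all ⊤)   OUT=(all ⊤)
  B6:   IN=(all ⊤)   OUT=(all ⊤)

Merge at B4: IN[B4] = OUT[B3] = {a: ⊤, b: ⊤, c: ⊤, d: ⊤, e: ⊤, f: ⊤}
Applying B4's transfer function to that IN value gives OUT[B4] (row B4 above).

Answer: {a: ⊤, b: 1, c: ⊤, d: ⊤, e: ⊤, f: ⊤}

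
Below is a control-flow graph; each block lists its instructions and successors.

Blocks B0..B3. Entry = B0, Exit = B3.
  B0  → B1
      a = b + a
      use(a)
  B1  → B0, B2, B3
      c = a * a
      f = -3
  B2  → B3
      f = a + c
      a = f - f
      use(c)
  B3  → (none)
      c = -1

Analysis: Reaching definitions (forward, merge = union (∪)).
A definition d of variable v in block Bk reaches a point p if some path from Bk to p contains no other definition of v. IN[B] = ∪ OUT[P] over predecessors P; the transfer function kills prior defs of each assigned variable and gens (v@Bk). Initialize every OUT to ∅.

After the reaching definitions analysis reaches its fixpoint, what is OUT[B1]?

Converged values:
  B0: | IN={a@B0, c@B1, f@B1} | OUT={a@B0, c@B1, f@B1}
  B1: | IN={a@B0, c@B1, f@B1} | OUT={a@B0, c@B1, f@B1}
  B2: | IN={a@B0, c@B1, f@B1} | OUT={a@B2, c@B1, f@B2}
  B3: | IN={a@B0, a@B2, c@B1, f@B1, f@B2} | OUT={a@B0, a@B2, c@B3, f@B1, f@B2}

Merge at B1: IN[B1] = OUT[B0] = {a@B0, c@B1, f@B1}
Applying B1's transfer function to that IN value gives OUT[B1] (row B1 above).

Answer: {a@B0, c@B1, f@B1}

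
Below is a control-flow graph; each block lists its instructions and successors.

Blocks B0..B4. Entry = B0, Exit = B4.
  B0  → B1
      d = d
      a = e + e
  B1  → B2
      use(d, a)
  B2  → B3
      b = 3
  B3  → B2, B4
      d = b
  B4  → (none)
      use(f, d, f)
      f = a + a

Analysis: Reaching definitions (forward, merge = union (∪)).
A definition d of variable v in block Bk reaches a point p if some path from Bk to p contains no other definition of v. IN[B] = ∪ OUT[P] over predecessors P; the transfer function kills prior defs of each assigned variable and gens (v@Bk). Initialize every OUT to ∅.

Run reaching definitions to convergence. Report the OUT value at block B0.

Fixpoint table:
  B0: | IN={} | OUT={a@B0, d@B0}
  B1: | IN={a@B0, d@B0} | OUT={a@B0, d@B0}
  B2: | IN={a@B0, b@B2, d@B0, d@B3} | OUT={a@B0, b@B2, d@B0, d@B3}
  B3: | IN={a@B0, b@B2, d@B0, d@B3} | OUT={a@B0, b@B2, d@B3}
  B4: | IN={a@B0, b@B2, d@B3} | OUT={a@B0, b@B2, d@B3, f@B4}

B0 is the boundary node: IN[B0] = {}
Applying B0's transfer function to that IN value gives OUT[B0] (row B0 above).

Answer: {a@B0, d@B0}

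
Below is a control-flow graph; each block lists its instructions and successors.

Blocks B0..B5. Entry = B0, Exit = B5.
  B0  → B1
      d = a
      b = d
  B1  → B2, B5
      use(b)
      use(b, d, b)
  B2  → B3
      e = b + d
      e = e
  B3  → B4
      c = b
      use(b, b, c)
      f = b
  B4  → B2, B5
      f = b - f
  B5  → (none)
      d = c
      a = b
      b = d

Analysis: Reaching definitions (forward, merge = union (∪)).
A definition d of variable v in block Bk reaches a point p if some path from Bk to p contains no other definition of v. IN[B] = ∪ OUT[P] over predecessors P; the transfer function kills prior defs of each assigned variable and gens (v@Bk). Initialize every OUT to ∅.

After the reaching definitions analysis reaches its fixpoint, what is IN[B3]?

Converged values:
  B0:  IN={}  OUT={b@B0, d@B0}
  B1:  IN={b@B0, d@B0}  OUT={b@B0, d@B0}
  B2:  IN={b@B0, c@B3, d@B0, e@B2, f@B4}  OUT={b@B0, c@B3, d@B0, e@B2, f@B4}
  B3:  IN={b@B0, c@B3, d@B0, e@B2, f@B4}  OUT={b@B0, c@B3, d@B0, e@B2, f@B3}
  B4:  IN={b@B0, c@B3, d@B0, e@B2, f@B3}  OUT={b@B0, c@B3, d@B0, e@B2, f@B4}
  B5:  IN={b@B0, c@B3, d@B0, e@B2, f@B4}  OUT={a@B5, b@B5, c@B3, d@B5, e@B2, f@B4}

Merge at B3: IN[B3] = OUT[B2] = {b@B0, c@B3, d@B0, e@B2, f@B4}

Answer: {b@B0, c@B3, d@B0, e@B2, f@B4}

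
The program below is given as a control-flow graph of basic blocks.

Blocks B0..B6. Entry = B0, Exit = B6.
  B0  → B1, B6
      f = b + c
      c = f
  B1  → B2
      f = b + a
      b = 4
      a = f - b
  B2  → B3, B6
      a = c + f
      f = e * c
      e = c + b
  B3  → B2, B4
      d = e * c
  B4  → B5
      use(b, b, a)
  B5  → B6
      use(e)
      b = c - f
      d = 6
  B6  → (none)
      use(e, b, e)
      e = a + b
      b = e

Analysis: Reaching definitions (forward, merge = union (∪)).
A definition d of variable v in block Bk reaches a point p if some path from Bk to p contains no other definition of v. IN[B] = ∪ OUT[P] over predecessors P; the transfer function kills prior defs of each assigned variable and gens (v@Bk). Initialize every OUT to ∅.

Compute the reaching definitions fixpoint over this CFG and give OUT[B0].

Answer: {c@B0, f@B0}

Derivation:
Converged values:
  B0: | IN={} | OUT={c@B0, f@B0}
  B1: | IN={c@B0, f@B0} | OUT={a@B1, b@B1, c@B0, f@B1}
  B2: | IN={a@B1, a@B2, b@B1, c@B0, d@B3, e@B2, f@B1, f@B2} | OUT={a@B2, b@B1, c@B0, d@B3, e@B2, f@B2}
  B3: | IN={a@B2, b@B1, c@B0, d@B3, e@B2, f@B2} | OUT={a@B2, b@B1, c@B0, d@B3, e@B2, f@B2}
  B4: | IN={a@B2, b@B1, c@B0, d@B3, e@B2, f@B2} | OUT={a@B2, b@B1, c@B0, d@B3, e@B2, f@B2}
  B5: | IN={a@B2, b@B1, c@B0, d@B3, e@B2, f@B2} | OUT={a@B2, b@B5, c@B0, d@B5, e@B2, f@B2}
  B6: | IN={a@B2, b@B1, b@B5, c@B0, d@B3, d@B5, e@B2, f@B0, f@B2} | OUT={a@B2, b@B6, c@B0, d@B3, d@B5, e@B6, f@B0, f@B2}

B0 is the boundary node: IN[B0] = {}
Applying B0's transfer function to that IN value gives OUT[B0] (row B0 above).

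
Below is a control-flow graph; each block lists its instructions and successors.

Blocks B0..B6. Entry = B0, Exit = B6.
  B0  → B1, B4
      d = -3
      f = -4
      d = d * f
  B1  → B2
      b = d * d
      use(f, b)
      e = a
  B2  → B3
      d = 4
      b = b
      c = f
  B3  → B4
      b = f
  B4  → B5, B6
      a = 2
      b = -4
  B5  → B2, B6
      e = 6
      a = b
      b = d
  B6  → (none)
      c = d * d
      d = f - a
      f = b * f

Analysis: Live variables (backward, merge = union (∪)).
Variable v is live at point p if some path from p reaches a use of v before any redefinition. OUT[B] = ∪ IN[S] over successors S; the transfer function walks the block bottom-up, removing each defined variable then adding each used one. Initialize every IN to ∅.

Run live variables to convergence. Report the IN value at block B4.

Answer: {d, f}

Trace:
Converged values:
  B0:   IN={a}   OUT={a, d, f}
  B1:   IN={a, d, f}   OUT={b, f}
  B2:   IN={b, f}   OUT={d, f}
  B3:   IN={d, f}   OUT={d, f}
  B4:   IN={d, f}   OUT={a, b, d, f}
  B5:   IN={b, d, f}   OUT={a, b, d, f}
  B6:   IN={a, b, d, f}   OUT={}

Merge at B4: OUT[B4] = IN[B5] ⊔ IN[B6] = {a, b, d, f}
Applying B4's transfer function to that OUT value gives IN[B4] (row B4 above).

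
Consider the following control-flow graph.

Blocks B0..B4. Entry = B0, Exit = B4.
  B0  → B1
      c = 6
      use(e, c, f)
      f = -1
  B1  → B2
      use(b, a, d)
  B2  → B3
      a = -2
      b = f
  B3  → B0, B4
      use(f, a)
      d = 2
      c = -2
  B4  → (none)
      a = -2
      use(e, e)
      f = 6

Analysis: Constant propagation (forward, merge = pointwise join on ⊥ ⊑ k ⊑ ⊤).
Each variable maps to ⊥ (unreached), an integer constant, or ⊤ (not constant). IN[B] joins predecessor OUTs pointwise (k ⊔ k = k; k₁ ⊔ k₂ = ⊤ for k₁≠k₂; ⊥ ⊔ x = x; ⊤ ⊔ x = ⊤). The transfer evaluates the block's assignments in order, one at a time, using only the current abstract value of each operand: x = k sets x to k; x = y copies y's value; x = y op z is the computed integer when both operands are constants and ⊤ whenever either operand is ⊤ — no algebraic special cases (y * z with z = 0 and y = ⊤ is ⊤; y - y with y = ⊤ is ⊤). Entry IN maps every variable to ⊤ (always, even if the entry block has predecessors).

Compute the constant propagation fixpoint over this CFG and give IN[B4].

Converged values:
  B0:  IN=(all ⊤)  OUT={c:6, f:-1; rest ⊤}
  B1:  IN={c:6, f:-1; rest ⊤}  OUT={c:6, f:-1; rest ⊤}
  B2:  IN={c:6, f:-1; rest ⊤}  OUT={a:-2, b:-1, c:6, f:-1; rest ⊤}
  B3:  IN={a:-2, b:-1, c:6, f:-1; rest ⊤}  OUT={a:-2, b:-1, c:-2, d:2, f:-1; rest ⊤}
  B4:  IN={a:-2, b:-1, c:-2, d:2, f:-1; rest ⊤}  OUT={a:-2, b:-1, c:-2, d:2, f:6; rest ⊤}

Merge at B4: IN[B4] = OUT[B3] = {a: -2, b: -1, c: -2, d: 2, e: ⊤, f: -1}

Answer: {a: -2, b: -1, c: -2, d: 2, e: ⊤, f: -1}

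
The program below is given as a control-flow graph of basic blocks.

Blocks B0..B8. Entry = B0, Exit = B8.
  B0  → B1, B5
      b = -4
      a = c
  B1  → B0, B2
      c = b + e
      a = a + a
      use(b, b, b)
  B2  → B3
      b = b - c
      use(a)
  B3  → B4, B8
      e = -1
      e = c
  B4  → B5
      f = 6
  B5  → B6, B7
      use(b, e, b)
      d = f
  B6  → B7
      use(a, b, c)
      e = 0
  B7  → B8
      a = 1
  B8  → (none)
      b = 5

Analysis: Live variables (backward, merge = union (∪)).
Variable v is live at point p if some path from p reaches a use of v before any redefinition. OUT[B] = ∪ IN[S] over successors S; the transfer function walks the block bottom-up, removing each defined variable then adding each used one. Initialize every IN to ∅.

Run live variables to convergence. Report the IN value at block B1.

Fixpoint table:
  B0: | IN={c, e, f} | OUT={a, b, c, e, f}
  B1: | IN={a, b, e, f} | OUT={a, b, c, e, f}
  B2: | IN={a, b, c} | OUT={a, b, c}
  B3: | IN={a, b, c} | OUT={a, b, c, e}
  B4: | IN={a, b, c, e} | OUT={a, b, c, e, f}
  B5: | IN={a, b, c, e, f} | OUT={a, b, c}
  B6: | IN={a, b, c} | OUT={}
  B7: | IN={} | OUT={}
  B8: | IN={} | OUT={}

Merge at B1: OUT[B1] = IN[B0] ⊔ IN[B2] = {a, b, c, e, f}
Applying B1's transfer function to that OUT value gives IN[B1] (row B1 above).

Answer: {a, b, e, f}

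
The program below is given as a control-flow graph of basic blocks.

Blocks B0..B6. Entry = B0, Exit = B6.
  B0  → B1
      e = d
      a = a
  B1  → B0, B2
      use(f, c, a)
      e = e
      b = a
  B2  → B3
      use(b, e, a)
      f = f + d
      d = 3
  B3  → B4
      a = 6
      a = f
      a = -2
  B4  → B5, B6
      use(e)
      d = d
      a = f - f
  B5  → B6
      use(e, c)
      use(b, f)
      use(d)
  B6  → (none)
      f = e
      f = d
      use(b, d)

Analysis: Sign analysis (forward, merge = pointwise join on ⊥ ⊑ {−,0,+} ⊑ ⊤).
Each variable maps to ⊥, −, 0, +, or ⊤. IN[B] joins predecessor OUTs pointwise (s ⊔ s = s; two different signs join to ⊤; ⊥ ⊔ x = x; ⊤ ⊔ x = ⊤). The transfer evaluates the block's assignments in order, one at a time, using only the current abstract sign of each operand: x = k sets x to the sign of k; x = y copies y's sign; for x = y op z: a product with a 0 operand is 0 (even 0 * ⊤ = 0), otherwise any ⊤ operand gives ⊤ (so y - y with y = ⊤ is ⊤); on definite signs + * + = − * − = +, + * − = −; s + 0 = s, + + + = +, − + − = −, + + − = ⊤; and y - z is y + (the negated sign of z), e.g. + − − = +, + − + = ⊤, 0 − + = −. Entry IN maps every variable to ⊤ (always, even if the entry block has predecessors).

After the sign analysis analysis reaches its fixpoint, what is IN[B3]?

Answer: {a: ⊤, b: ⊤, c: ⊤, d: +, e: ⊤, f: ⊤}

Derivation:
Per-block solution:
  B0:  IN=(all ⊤)  OUT=(all ⊤)
  B1:  IN=(all ⊤)  OUT=(all ⊤)
  B2:  IN=(all ⊤)  OUT={d:+; rest ⊤}
  B3:  IN={d:+; rest ⊤}  OUT={a:-, d:+; rest ⊤}
  B4:  IN={a:-, d:+; rest ⊤}  OUT={d:+; rest ⊤}
  B5:  IN={d:+; rest ⊤}  OUT={d:+; rest ⊤}
  B6:  IN={d:+; rest ⊤}  OUT={d:+, f:+; rest ⊤}

Merge at B3: IN[B3] = OUT[B2] = {a: ⊤, b: ⊤, c: ⊤, d: +, e: ⊤, f: ⊤}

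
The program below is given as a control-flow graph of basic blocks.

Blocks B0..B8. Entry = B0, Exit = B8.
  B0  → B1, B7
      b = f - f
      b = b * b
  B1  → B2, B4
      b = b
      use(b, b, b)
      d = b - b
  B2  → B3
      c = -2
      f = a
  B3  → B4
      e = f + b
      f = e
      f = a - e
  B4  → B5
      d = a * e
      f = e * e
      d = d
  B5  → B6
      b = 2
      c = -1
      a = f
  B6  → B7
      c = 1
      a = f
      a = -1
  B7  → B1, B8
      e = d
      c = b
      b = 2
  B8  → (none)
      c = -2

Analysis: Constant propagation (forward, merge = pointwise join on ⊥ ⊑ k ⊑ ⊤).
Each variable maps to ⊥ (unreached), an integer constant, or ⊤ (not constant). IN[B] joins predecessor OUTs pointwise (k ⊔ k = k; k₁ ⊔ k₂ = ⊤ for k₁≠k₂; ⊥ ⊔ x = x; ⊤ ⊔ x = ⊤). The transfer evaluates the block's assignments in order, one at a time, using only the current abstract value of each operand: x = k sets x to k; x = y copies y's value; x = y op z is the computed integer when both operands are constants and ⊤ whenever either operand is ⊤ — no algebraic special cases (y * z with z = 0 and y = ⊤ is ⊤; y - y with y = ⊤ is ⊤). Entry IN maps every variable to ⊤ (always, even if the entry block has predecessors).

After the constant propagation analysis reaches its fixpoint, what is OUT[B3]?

Answer: {a: ⊤, b: ⊤, c: -2, d: ⊤, e: ⊤, f: ⊤}

Derivation:
Per-block solution:
  B0:  IN=(all ⊤)  OUT=(all ⊤)
  B1:  IN=(all ⊤)  OUT=(all ⊤)
  B2:  IN=(all ⊤)  OUT={c:-2; rest ⊤}
  B3:  IN={c:-2; rest ⊤}  OUT={c:-2; rest ⊤}
  B4:  IN=(all ⊤)  OUT=(all ⊤)
  B5:  IN=(all ⊤)  OUT={b:2, c:-1; rest ⊤}
  B6:  IN={b:2, c:-1; rest ⊤}  OUT={a:-1, b:2, c:1; rest ⊤}
  B7:  IN=(all ⊤)  OUT={b:2; rest ⊤}
  B8:  IN={b:2; rest ⊤}  OUT={b:2, c:-2; rest ⊤}

Merge at B3: IN[B3] = OUT[B2] = {a: ⊤, b: ⊤, c: -2, d: ⊤, e: ⊤, f: ⊤}
Applying B3's transfer function to that IN value gives OUT[B3] (row B3 above).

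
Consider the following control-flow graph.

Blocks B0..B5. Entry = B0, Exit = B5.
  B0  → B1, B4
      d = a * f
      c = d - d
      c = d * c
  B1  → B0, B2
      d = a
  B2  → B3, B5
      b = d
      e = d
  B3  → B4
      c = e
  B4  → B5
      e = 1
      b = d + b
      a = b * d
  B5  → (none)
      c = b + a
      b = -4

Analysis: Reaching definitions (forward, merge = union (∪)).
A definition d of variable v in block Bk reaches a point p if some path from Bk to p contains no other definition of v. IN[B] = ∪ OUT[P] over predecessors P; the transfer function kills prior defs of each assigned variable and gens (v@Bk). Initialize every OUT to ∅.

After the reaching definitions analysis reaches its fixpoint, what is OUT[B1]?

Per-block solution:
  B0: | IN={c@B0, d@B1} | OUT={c@B0, d@B0}
  B1: | IN={c@B0, d@B0} | OUT={c@B0, d@B1}
  B2: | IN={c@B0, d@B1} | OUT={b@B2, c@B0, d@B1, e@B2}
  B3: | IN={b@B2, c@B0, d@B1, e@B2} | OUT={b@B2, c@B3, d@B1, e@B2}
  B4: | IN={b@B2, c@B0, c@B3, d@B0, d@B1, e@B2} | OUT={a@B4, b@B4, c@B0, c@B3, d@B0, d@B1, e@B4}
  B5: | IN={a@B4, b@B2, b@B4, c@B0, c@B3, d@B0, d@B1, e@B2, e@B4} | OUT={a@B4, b@B5, c@B5, d@B0, d@B1, e@B2, e@B4}

Merge at B1: IN[B1] = OUT[B0] = {c@B0, d@B0}
Applying B1's transfer function to that IN value gives OUT[B1] (row B1 above).

Answer: {c@B0, d@B1}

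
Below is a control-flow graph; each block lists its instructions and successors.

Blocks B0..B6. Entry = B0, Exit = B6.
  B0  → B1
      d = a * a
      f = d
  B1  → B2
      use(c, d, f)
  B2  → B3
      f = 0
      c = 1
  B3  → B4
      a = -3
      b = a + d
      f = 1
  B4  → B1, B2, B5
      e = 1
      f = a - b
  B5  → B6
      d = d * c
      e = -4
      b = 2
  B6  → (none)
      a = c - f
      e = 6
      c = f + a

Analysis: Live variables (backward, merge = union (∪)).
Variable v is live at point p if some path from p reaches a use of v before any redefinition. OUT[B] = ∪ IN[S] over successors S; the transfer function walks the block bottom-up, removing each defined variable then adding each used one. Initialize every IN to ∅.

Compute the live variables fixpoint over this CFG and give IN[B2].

Answer: {d}

Derivation:
Per-block solution:
  B0:  IN={a, c}  OUT={c, d, f}
  B1:  IN={c, d, f}  OUT={d}
  B2:  IN={d}  OUT={c, d}
  B3:  IN={c, d}  OUT={a, b, c, d}
  B4:  IN={a, b, c, d}  OUT={c, d, f}
  B5:  IN={c, d, f}  OUT={c, f}
  B6:  IN={c, f}  OUT={}

Merge at B2: OUT[B2] = IN[B3] = {c, d}
Applying B2's transfer function to that OUT value gives IN[B2] (row B2 above).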